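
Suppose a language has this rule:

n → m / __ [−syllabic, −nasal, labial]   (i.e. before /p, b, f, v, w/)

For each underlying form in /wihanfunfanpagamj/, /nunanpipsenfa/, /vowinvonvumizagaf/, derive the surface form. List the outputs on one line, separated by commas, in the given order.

wihamfumfampagamj, nunampipsemfa, vowimvomvumizagaf

/wihanfunfanpagamj/: /n/ precedes the labial consonant /f/, so it assimilates in place to [m]. /n/ precedes the labial consonant /f/, so it assimilates in place to [m]. /n/ precedes the labial consonant /p/, so it assimilates in place to [m]. → [wihamfumfampagamj].
/nunanpipsenfa/: /n/ precedes the labial consonant /p/, so it assimilates in place to [m]. /n/ precedes the labial consonant /f/, so it assimilates in place to [m]. → [nunampipsemfa].
/vowinvonvumizagaf/: /n/ precedes the labial consonant /v/, so it assimilates in place to [m]. /n/ precedes the labial consonant /v/, so it assimilates in place to [m]. → [vowimvomvumizagaf].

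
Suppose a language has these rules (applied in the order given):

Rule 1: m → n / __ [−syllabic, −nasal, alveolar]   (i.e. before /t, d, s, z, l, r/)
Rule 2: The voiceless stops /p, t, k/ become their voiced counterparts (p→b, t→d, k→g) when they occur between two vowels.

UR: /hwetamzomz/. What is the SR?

hwedanzonz

Rule 1 (nasal place assimilation): /m/ precedes the alveolar consonant /z/, so it assimilates in place to [n]. /m/ precedes the alveolar consonant /z/, so it assimilates in place to [n]. /hwetamzomz/ → hwetanzonz.
Rule 2 (intervocalic voicing): /t/ is a voiceless stop between vowels /e/ and /a/, so it voices to [d]. /hwetanzonz/ → hwedanzonz.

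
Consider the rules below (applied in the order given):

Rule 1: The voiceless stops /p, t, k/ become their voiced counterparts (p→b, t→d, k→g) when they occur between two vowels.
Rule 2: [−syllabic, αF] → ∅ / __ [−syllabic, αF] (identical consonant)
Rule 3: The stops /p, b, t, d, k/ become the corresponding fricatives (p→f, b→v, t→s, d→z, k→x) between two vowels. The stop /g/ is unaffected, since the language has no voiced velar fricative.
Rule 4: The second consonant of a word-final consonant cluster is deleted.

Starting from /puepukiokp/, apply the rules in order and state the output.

Rule 1 (intervocalic voicing): /p/ is a voiceless stop between vowels /e/ and /u/, so it voices to [b]. /k/ is a voiceless stop between vowels /u/ and /i/, so it voices to [g]. /puepukiokp/ → puebugiokp.
Rule 2 (degemination): no segment meets the environment; /puebugiokp/ is unchanged.
Rule 3 (intervocalic spirantization): /b/ is a stop between vowels /e/ and /u/, so it spirantizes to the fricative [v]. /puebugiokp/ → puevugiokp.
Rule 4 (final cluster simplification): /p/ is the second consonant of a word-final cluster /kp/, so it deletes. /puevugiokp/ → puevugiok.

puevugiok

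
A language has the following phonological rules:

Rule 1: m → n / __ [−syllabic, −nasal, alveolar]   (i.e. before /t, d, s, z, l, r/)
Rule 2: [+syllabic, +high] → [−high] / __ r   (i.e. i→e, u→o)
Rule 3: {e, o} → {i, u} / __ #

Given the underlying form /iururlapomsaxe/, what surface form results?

iororlaponsaxi

Rule 1 (nasal place assimilation): /m/ precedes the alveolar consonant /s/, so it assimilates in place to [n]. /iururlapomsaxe/ → iururlaponsaxe.
Rule 2 (pre-rhotic lowering): /u/ is a high vowel immediately before /r/, so it lowers to [o]. /u/ is a high vowel immediately before /r/, so it lowers to [o]. /iururlaponsaxe/ → iororlaponsaxe.
Rule 3 (final vowel raising): /e/ is a mid vowel in word-final position, so it raises to [i]. /iororlaponsaxe/ → iororlaponsaxi.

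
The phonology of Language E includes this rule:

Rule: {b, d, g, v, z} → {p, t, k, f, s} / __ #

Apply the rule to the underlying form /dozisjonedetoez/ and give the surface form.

/z/ is a voiced obstruent in word-final position, so it devoices to [s].
Surface form: [dozisjonedetoes].

dozisjonedetoes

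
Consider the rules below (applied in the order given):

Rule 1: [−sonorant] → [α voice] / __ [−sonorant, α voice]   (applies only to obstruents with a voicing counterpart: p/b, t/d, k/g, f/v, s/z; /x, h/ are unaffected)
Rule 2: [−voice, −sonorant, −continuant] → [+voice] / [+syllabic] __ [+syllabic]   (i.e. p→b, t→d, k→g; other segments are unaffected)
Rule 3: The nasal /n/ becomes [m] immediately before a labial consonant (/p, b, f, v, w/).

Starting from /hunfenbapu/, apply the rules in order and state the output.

humfembabu

Rule 1 (regressive voicing assimilation): no segment meets the environment; /hunfenbapu/ is unchanged.
Rule 2 (intervocalic voicing): /p/ is a voiceless stop between vowels /a/ and /u/, so it voices to [b]. /hunfenbapu/ → hunfenbabu.
Rule 3 (nasal place assimilation): /n/ precedes the labial consonant /f/, so it assimilates in place to [m]. /n/ precedes the labial consonant /b/, so it assimilates in place to [m]. /hunfenbabu/ → humfembabu.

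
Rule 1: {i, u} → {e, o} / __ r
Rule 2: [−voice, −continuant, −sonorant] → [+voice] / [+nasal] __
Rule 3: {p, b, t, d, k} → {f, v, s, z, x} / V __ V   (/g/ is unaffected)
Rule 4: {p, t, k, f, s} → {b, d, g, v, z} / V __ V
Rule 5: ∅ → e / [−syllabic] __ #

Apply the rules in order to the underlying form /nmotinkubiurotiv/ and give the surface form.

nmozinguviorozive

Rule 1 (pre-rhotic lowering): /u/ is a high vowel immediately before /r/, so it lowers to [o]. /nmotinkubiurotiv/ → nmotinkubiorotiv.
Rule 2 (post-nasal voicing): /k/ is a voiceless stop immediately after the nasal /n/, so it voices to [g]. /nmotinkubiorotiv/ → nmotingubiorotiv.
Rule 3 (intervocalic spirantization): /t/ is a stop between vowels /o/ and /i/, so it spirantizes to the fricative [s]. /b/ is a stop between vowels /u/ and /i/, so it spirantizes to the fricative [v]. /t/ is a stop between vowels /o/ and /i/, so it spirantizes to the fricative [s]. /nmotingubiorotiv/ → nmosinguviorosiv.
Rule 4 (intervocalic voicing): /s/ is a voiceless obstruent between vowels /o/ and /i/, so it voices to [z]. /s/ is a voiceless obstruent between vowels /o/ and /i/, so it voices to [z]. /nmosinguviorosiv/ → nmozinguvioroziv.
Rule 5 (final e-epenthesis): the form ends in the consonant /v/, so [e] is inserted word-finally. /nmozinguvioroziv/ → nmozinguviorozive.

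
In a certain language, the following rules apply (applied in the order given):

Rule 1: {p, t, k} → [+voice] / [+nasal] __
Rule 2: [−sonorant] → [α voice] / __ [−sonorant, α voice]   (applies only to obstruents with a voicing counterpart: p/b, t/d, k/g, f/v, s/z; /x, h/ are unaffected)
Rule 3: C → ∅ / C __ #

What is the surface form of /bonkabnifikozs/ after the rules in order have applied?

Rule 1 (post-nasal voicing): /k/ is a voiceless stop immediately after the nasal /n/, so it voices to [g]. /bonkabnifikozs/ → bongabnifikozs.
Rule 2 (regressive voicing assimilation): /z/ precedes the voiceless obstruent /s/, so it devoices to [s] by assimilation. /bongabnifikozs/ → bongabnifikoss.
Rule 3 (final cluster simplification): /s/ is the second consonant of a word-final cluster /ss/, so it deletes. /bongabnifikoss/ → bongabnifikos.

bongabnifikos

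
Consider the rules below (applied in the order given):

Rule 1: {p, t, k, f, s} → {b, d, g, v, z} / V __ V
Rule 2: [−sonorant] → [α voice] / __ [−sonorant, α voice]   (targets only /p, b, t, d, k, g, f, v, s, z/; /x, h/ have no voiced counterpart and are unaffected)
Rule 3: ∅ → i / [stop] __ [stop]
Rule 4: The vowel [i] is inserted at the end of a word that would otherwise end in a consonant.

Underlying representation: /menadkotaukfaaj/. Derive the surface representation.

Rule 1 (intervocalic voicing): /t/ is a voiceless obstruent between vowels /o/ and /a/, so it voices to [d]. /menadkotaukfaaj/ → menadkodaukfaaj.
Rule 2 (regressive voicing assimilation): /d/ precedes the voiceless obstruent /k/, so it devoices to [t] by assimilation. /menadkodaukfaaj/ → menatkodaukfaaj.
Rule 3 (stop-cluster i-epenthesis): /t/ and /k/ form a stop–stop cluster, so [i] is inserted between them. /menatkodaukfaaj/ → menatikodaukfaaj.
Rule 4 (final i-epenthesis): the form ends in the consonant /j/, so [i] is inserted word-finally. /menatikodaukfaaj/ → menatikodaukfaaji.

menatikodaukfaaji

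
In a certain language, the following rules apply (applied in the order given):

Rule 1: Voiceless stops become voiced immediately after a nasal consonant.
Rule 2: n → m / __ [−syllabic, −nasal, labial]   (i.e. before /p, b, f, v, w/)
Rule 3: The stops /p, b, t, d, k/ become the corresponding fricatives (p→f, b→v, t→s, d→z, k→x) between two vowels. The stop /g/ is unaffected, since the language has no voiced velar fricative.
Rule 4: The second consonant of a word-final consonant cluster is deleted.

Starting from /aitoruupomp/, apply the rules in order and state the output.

Rule 1 (post-nasal voicing): /p/ is a voiceless stop immediately after the nasal /m/, so it voices to [b]. /aitoruupomp/ → aitoruupomb.
Rule 2 (nasal place assimilation): no segment meets the environment; /aitoruupomb/ is unchanged.
Rule 3 (intervocalic spirantization): /t/ is a stop between vowels /i/ and /o/, so it spirantizes to the fricative [s]. /p/ is a stop between vowels /u/ and /o/, so it spirantizes to the fricative [f]. /aitoruupomb/ → aisoruufomb.
Rule 4 (final cluster simplification): /b/ is the second consonant of a word-final cluster /mb/, so it deletes. /aisoruufomb/ → aisoruufom.

aisoruufom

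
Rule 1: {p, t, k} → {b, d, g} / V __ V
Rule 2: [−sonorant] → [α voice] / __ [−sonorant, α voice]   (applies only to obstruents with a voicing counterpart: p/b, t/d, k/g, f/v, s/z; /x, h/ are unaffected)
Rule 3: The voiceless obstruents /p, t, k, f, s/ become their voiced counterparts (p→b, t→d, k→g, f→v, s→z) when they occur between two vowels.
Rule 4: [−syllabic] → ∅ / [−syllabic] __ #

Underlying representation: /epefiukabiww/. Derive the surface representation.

Rule 1 (intervocalic voicing): /p/ is a voiceless stop between vowels /e/ and /e/, so it voices to [b]. /k/ is a voiceless stop between vowels /u/ and /a/, so it voices to [g]. /epefiukabiww/ → ebefiugabiww.
Rule 2 (regressive voicing assimilation): no segment meets the environment; /ebefiugabiww/ is unchanged.
Rule 3 (intervocalic voicing): /f/ is a voiceless obstruent between vowels /e/ and /i/, so it voices to [v]. /ebefiugabiww/ → ebeviugabiww.
Rule 4 (final cluster simplification): /w/ is the second consonant of a word-final cluster /ww/, so it deletes. /ebeviugabiww/ → ebeviugabiw.

ebeviugabiw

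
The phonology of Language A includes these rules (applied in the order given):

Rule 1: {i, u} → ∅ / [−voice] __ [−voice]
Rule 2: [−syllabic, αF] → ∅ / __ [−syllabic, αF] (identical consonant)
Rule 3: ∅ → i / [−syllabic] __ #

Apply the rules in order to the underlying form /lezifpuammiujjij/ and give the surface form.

lezifpuamiujiji

Rule 1 (high vowel syncope): no segment meets the environment; /lezifpuammiujjij/ is unchanged.
Rule 2 (degemination): /mm/ is a geminate; the first /m/ deletes. /jj/ is a geminate; the first /j/ deletes. /lezifpuammiujjij/ → lezifpuamiujij.
Rule 3 (final i-epenthesis): the form ends in the consonant /j/, so [i] is inserted word-finally. /lezifpuamiujij/ → lezifpuamiujiji.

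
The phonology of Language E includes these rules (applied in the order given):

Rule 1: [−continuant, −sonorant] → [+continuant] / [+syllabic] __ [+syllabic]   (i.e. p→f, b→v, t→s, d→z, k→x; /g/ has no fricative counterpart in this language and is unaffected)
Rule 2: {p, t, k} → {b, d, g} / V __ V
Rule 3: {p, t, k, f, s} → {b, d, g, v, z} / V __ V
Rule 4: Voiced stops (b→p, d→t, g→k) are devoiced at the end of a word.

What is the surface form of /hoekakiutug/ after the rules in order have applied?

Rule 1 (intervocalic spirantization): /k/ is a stop between vowels /e/ and /a/, so it spirantizes to the fricative [x]. /k/ is a stop between vowels /a/ and /i/, so it spirantizes to the fricative [x]. /t/ is a stop between vowels /u/ and /u/, so it spirantizes to the fricative [s]. /hoekakiutug/ → hoexaxiusug.
Rule 2 (intervocalic voicing): no segment meets the environment; /hoexaxiusug/ is unchanged.
Rule 3 (intervocalic voicing): /s/ is a voiceless obstruent between vowels /u/ and /u/, so it voices to [z]. /hoexaxiusug/ → hoexaxiuzug.
Rule 4 (final devoicing): /g/ is a voiced stop in word-final position, so it devoices to [k]. /hoexaxiuzug/ → hoexaxiuzuk.

hoexaxiuzuk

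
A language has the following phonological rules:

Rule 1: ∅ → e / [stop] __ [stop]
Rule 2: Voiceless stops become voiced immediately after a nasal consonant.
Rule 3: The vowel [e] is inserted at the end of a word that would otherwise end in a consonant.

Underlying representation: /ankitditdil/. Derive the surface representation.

Rule 1 (stop-cluster e-epenthesis): /t/ and /d/ form a stop–stop cluster, so [e] is inserted between them. /t/ and /d/ form a stop–stop cluster, so [e] is inserted between them. /ankitditdil/ → ankiteditedil.
Rule 2 (post-nasal voicing): /k/ is a voiceless stop immediately after the nasal /n/, so it voices to [g]. /ankiteditedil/ → angiteditedil.
Rule 3 (final e-epenthesis): the form ends in the consonant /l/, so [e] is inserted word-finally. /angiteditedil/ → angiteditedile.

angiteditedile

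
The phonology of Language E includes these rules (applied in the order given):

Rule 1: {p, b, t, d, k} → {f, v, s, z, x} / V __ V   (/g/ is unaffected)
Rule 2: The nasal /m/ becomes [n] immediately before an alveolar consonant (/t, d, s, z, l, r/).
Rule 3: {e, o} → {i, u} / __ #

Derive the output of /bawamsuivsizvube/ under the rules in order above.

Rule 1 (intervocalic spirantization): /b/ is a stop between vowels /u/ and /e/, so it spirantizes to the fricative [v]. /bawamsuivsizvube/ → bawamsuivsizvuve.
Rule 2 (nasal place assimilation): /m/ precedes the alveolar consonant /s/, so it assimilates in place to [n]. /bawamsuivsizvuve/ → bawansuivsizvuve.
Rule 3 (final vowel raising): /e/ is a mid vowel in word-final position, so it raises to [i]. /bawansuivsizvuve/ → bawansuivsizvuvi.

bawansuivsizvuvi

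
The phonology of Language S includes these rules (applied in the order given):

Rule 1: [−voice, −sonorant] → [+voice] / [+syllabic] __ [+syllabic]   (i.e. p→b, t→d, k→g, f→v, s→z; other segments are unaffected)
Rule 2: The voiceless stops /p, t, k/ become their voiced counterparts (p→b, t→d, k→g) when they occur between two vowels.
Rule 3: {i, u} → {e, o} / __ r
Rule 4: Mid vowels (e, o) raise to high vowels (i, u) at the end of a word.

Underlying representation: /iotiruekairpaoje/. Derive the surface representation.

ioderuegaerpaoji

Rule 1 (intervocalic voicing): /t/ is a voiceless obstruent between vowels /o/ and /i/, so it voices to [d]. /k/ is a voiceless obstruent between vowels /e/ and /a/, so it voices to [g]. /iotiruekairpaoje/ → iodiruegairpaoje.
Rule 2 (intervocalic voicing): no segment meets the environment; /iodiruegairpaoje/ is unchanged.
Rule 3 (pre-rhotic lowering): /i/ is a high vowel immediately before /r/, so it lowers to [e]. /i/ is a high vowel immediately before /r/, so it lowers to [e]. /iodiruegairpaoje/ → ioderuegaerpaoje.
Rule 4 (final vowel raising): /e/ is a mid vowel in word-final position, so it raises to [i]. /ioderuegaerpaoje/ → ioderuegaerpaoji.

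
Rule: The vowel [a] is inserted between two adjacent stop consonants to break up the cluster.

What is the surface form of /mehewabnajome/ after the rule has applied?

No segment of /mehewabnajome/ meets the structural description of the rule, so the form surfaces unchanged.

mehewabnajome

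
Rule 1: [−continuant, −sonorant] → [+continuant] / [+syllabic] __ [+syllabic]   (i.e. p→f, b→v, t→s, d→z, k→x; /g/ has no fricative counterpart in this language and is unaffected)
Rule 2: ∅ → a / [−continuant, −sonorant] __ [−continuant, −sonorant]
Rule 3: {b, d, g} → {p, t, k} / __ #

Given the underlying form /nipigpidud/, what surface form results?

Rule 1 (intervocalic spirantization): /p/ is a stop between vowels /i/ and /i/, so it spirantizes to the fricative [f]. /d/ is a stop between vowels /i/ and /u/, so it spirantizes to the fricative [z]. /nipigpidud/ → nifigpizud.
Rule 2 (stop-cluster a-epenthesis): /g/ and /p/ form a stop–stop cluster, so [a] is inserted between them. /nifigpizud/ → nifigapizud.
Rule 3 (final devoicing): /d/ is a voiced stop in word-final position, so it devoices to [t]. /nifigapizud/ → nifigapizut.

nifigapizut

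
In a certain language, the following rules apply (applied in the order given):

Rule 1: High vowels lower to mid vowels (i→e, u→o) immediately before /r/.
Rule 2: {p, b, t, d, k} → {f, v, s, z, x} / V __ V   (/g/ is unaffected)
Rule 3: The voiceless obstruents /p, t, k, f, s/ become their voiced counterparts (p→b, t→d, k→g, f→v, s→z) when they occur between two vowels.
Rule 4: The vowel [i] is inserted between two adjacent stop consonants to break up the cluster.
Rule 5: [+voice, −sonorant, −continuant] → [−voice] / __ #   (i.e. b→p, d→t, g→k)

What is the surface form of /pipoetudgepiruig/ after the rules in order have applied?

pivoezudigeveruik

Rule 1 (pre-rhotic lowering): /i/ is a high vowel immediately before /r/, so it lowers to [e]. /pipoetudgepiruig/ → pipoetudgeperuig.
Rule 2 (intervocalic spirantization): /p/ is a stop between vowels /i/ and /o/, so it spirantizes to the fricative [f]. /t/ is a stop between vowels /e/ and /u/, so it spirantizes to the fricative [s]. /p/ is a stop between vowels /e/ and /e/, so it spirantizes to the fricative [f]. /pipoetudgeperuig/ → pifoesudgeferuig.
Rule 3 (intervocalic voicing): /f/ is a voiceless obstruent between vowels /i/ and /o/, so it voices to [v]. /s/ is a voiceless obstruent between vowels /e/ and /u/, so it voices to [z]. /f/ is a voiceless obstruent between vowels /e/ and /e/, so it voices to [v]. /pifoesudgeferuig/ → pivoezudgeveruig.
Rule 4 (stop-cluster i-epenthesis): /d/ and /g/ form a stop–stop cluster, so [i] is inserted between them. /pivoezudgeveruig/ → pivoezudigeveruig.
Rule 5 (final devoicing): /g/ is a voiced stop in word-final position, so it devoices to [k]. /pivoezudigeveruig/ → pivoezudigeveruik.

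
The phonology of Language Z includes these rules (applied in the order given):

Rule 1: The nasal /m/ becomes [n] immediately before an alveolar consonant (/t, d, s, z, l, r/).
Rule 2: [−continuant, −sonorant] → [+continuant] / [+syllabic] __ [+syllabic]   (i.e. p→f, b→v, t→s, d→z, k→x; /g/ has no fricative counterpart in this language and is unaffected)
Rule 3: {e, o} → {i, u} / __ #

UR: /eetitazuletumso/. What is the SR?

Rule 1 (nasal place assimilation): /m/ precedes the alveolar consonant /s/, so it assimilates in place to [n]. /eetitazuletumso/ → eetitazuletunso.
Rule 2 (intervocalic spirantization): /t/ is a stop between vowels /e/ and /i/, so it spirantizes to the fricative [s]. /t/ is a stop between vowels /i/ and /a/, so it spirantizes to the fricative [s]. /t/ is a stop between vowels /e/ and /u/, so it spirantizes to the fricative [s]. /eetitazuletunso/ → eesisazulesunso.
Rule 3 (final vowel raising): /o/ is a mid vowel in word-final position, so it raises to [u]. /eesisazulesunso/ → eesisazulesunsu.

eesisazulesunsu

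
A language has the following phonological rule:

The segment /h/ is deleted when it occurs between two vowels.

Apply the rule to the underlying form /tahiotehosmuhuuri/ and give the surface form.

taioteosmuuuri

/h/ occurs between vowels /a/ and /i/, so it deletes.
/h/ occurs between vowels /e/ and /o/, so it deletes.
/h/ occurs between vowels /u/ and /u/, so it deletes.
Surface form: [taioteosmuuuri].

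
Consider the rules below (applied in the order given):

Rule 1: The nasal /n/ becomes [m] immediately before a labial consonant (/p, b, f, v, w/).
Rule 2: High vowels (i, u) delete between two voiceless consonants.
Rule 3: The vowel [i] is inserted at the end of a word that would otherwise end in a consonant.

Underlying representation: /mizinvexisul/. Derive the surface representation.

Rule 1 (nasal place assimilation): /n/ precedes the labial consonant /v/, so it assimilates in place to [m]. /mizinvexisul/ → mizimvexisul.
Rule 2 (high vowel syncope): /i/ is a high vowel flanked by voiceless consonants /x/ and /s/, so it deletes. /mizimvexisul/ → mizimvexsul.
Rule 3 (final i-epenthesis): the form ends in the consonant /l/, so [i] is inserted word-finally. /mizimvexsul/ → mizimvexsuli.

mizimvexsuli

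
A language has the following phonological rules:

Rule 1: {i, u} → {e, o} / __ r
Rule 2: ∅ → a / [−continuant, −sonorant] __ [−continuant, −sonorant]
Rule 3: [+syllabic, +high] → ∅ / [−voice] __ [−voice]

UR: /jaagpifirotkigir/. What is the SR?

Rule 1 (pre-rhotic lowering): /i/ is a high vowel immediately before /r/, so it lowers to [e]. /i/ is a high vowel immediately before /r/, so it lowers to [e]. /jaagpifirotkigir/ → jaagpiferotkiger.
Rule 2 (stop-cluster a-epenthesis): /g/ and /p/ form a stop–stop cluster, so [a] is inserted between them. /t/ and /k/ form a stop–stop cluster, so [a] is inserted between them. /jaagpiferotkiger/ → jaagapiferotakiger.
Rule 3 (high vowel syncope): /i/ is a high vowel flanked by voiceless consonants /p/ and /f/, so it deletes. /jaagapiferotakiger/ → jaagapferotakiger.

jaagapferotakiger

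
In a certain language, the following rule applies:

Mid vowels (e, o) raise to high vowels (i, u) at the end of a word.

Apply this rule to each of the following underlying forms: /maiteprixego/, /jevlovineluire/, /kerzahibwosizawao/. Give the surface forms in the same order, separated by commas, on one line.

/maiteprixego/: /o/ is a mid vowel in word-final position, so it raises to [u]. → [maiteprixegu].
/jevlovineluire/: /e/ is a mid vowel in word-final position, so it raises to [i]. → [jevlovineluiri].
/kerzahibwosizawao/: /o/ is a mid vowel in word-final position, so it raises to [u]. → [kerzahibwosizawau].

maiteprixegu, jevlovineluiri, kerzahibwosizawau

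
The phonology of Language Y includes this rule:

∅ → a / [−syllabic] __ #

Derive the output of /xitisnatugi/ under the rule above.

xitisnatugi

No segment of /xitisnatugi/ meets the structural description of the rule, so the form surfaces unchanged.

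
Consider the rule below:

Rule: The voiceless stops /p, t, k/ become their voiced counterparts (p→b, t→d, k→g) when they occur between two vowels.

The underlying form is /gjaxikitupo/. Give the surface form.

/k/ is a voiceless stop between vowels /i/ and /i/, so it voices to [g].
/t/ is a voiceless stop between vowels /i/ and /u/, so it voices to [d].
/p/ is a voiceless stop between vowels /u/ and /o/, so it voices to [b].
Surface form: [gjaxigidubo].

gjaxigidubo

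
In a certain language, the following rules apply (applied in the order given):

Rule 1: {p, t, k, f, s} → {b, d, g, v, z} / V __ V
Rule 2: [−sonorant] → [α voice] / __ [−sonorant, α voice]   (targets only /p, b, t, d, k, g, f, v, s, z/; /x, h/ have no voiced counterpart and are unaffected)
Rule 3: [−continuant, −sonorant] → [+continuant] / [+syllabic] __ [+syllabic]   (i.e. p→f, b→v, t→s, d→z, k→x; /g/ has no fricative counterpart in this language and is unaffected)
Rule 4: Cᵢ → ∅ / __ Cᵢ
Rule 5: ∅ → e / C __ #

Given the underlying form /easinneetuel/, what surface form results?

eazineezuele

Rule 1 (intervocalic voicing): /s/ is a voiceless obstruent between vowels /a/ and /i/, so it voices to [z]. /t/ is a voiceless obstruent between vowels /e/ and /u/, so it voices to [d]. /easinneetuel/ → eazinneeduel.
Rule 2 (regressive voicing assimilation): no segment meets the environment; /eazinneeduel/ is unchanged.
Rule 3 (intervocalic spirantization): /d/ is a stop between vowels /e/ and /u/, so it spirantizes to the fricative [z]. /eazinneeduel/ → eazinneezuel.
Rule 4 (degemination): /nn/ is a geminate; the first /n/ deletes. /eazinneezuel/ → eazineezuel.
Rule 5 (final e-epenthesis): the form ends in the consonant /l/, so [e] is inserted word-finally. /eazineezuel/ → eazineezuele.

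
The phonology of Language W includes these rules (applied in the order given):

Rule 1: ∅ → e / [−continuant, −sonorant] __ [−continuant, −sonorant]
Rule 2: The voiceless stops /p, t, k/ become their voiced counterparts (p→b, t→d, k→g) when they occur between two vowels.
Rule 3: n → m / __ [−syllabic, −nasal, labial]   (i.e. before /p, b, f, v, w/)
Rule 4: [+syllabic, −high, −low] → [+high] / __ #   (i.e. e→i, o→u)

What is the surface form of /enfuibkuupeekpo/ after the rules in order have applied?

Rule 1 (stop-cluster e-epenthesis): /b/ and /k/ form a stop–stop cluster, so [e] is inserted between them. /k/ and /p/ form a stop–stop cluster, so [e] is inserted between them. /enfuibkuupeekpo/ → enfuibekuupeekepo.
Rule 2 (intervocalic voicing): /k/ is a voiceless stop between vowels /e/ and /u/, so it voices to [g]. /p/ is a voiceless stop between vowels /u/ and /e/, so it voices to [b]. /k/ is a voiceless stop between vowels /e/ and /e/, so it voices to [g]. /p/ is a voiceless stop between vowels /e/ and /o/, so it voices to [b]. /enfuibekuupeekepo/ → enfuibeguubeegebo.
Rule 3 (nasal place assimilation): /n/ precedes the labial consonant /f/, so it assimilates in place to [m]. /enfuibeguubeegebo/ → emfuibeguubeegebo.
Rule 4 (final vowel raising): /o/ is a mid vowel in word-final position, so it raises to [u]. /emfuibeguubeegebo/ → emfuibeguubeegebu.

emfuibeguubeegebu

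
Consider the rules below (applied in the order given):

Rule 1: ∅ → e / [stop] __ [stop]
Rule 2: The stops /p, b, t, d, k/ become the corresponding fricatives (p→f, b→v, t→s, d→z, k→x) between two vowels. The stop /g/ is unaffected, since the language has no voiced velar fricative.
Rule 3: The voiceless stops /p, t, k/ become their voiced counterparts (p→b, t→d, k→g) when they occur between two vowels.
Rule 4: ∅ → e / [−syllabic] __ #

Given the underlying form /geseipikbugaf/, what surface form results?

geseifixevugafe

Rule 1 (stop-cluster e-epenthesis): /k/ and /b/ form a stop–stop cluster, so [e] is inserted between them. /geseipikbugaf/ → geseipikebugaf.
Rule 2 (intervocalic spirantization): /p/ is a stop between vowels /i/ and /i/, so it spirantizes to the fricative [f]. /k/ is a stop between vowels /i/ and /e/, so it spirantizes to the fricative [x]. /b/ is a stop between vowels /e/ and /u/, so it spirantizes to the fricative [v]. /geseipikebugaf/ → geseifixevugaf.
Rule 3 (intervocalic voicing): no segment meets the environment; /geseifixevugaf/ is unchanged.
Rule 4 (final e-epenthesis): the form ends in the consonant /f/, so [e] is inserted word-finally. /geseifixevugaf/ → geseifixevugafe.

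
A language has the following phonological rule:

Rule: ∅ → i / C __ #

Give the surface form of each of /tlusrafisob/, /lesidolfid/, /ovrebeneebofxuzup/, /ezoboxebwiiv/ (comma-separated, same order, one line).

tlusrafisobi, lesidolfidi, ovrebeneebofxuzupi, ezoboxebwiivi

/tlusrafisob/: the form ends in the consonant /b/, so [i] is inserted word-finally. → [tlusrafisobi].
/lesidolfid/: the form ends in the consonant /d/, so [i] is inserted word-finally. → [lesidolfidi].
/ovrebeneebofxuzup/: the form ends in the consonant /p/, so [i] is inserted word-finally. → [ovrebeneebofxuzupi].
/ezoboxebwiiv/: the form ends in the consonant /v/, so [i] is inserted word-finally. → [ezoboxebwiivi].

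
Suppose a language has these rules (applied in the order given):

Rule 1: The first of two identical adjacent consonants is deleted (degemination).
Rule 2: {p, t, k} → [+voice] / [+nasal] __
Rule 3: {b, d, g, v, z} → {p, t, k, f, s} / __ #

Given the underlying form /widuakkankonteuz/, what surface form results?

widuakangondeus

Rule 1 (degemination): /kk/ is a geminate; the first /k/ deletes. /widuakkankonteuz/ → widuakankonteuz.
Rule 2 (post-nasal voicing): /k/ is a voiceless stop immediately after the nasal /n/, so it voices to [g]. /t/ is a voiceless stop immediately after the nasal /n/, so it voices to [d]. /widuakankonteuz/ → widuakangondeuz.
Rule 3 (final devoicing): /z/ is a voiced obstruent in word-final position, so it devoices to [s]. /widuakangondeuz/ → widuakangondeus.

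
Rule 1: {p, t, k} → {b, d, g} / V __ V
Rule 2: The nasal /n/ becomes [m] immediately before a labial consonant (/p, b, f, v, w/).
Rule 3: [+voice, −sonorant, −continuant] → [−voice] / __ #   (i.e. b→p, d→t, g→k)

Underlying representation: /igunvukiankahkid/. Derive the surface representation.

igumvugiankahkit

Rule 1 (intervocalic voicing): /k/ is a voiceless stop between vowels /u/ and /i/, so it voices to [g]. /igunvukiankahkid/ → igunvugiankahkid.
Rule 2 (nasal place assimilation): /n/ precedes the labial consonant /v/, so it assimilates in place to [m]. /igunvugiankahkid/ → igumvugiankahkid.
Rule 3 (final devoicing): /d/ is a voiced stop in word-final position, so it devoices to [t]. /igumvugiankahkid/ → igumvugiankahkit.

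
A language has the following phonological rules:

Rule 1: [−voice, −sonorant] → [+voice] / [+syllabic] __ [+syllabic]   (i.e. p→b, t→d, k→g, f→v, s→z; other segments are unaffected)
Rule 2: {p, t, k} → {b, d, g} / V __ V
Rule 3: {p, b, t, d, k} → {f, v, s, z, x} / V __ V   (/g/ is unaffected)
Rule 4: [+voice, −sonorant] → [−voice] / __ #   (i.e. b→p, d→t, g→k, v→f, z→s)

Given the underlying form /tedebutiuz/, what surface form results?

Rule 1 (intervocalic voicing): /t/ is a voiceless obstruent between vowels /u/ and /i/, so it voices to [d]. /tedebutiuz/ → tedebudiuz.
Rule 2 (intervocalic voicing): no segment meets the environment; /tedebudiuz/ is unchanged.
Rule 3 (intervocalic spirantization): /d/ is a stop between vowels /e/ and /e/, so it spirantizes to the fricative [z]. /b/ is a stop between vowels /e/ and /u/, so it spirantizes to the fricative [v]. /d/ is a stop between vowels /u/ and /i/, so it spirantizes to the fricative [z]. /tedebudiuz/ → tezevuziuz.
Rule 4 (final devoicing): /z/ is a voiced obstruent in word-final position, so it devoices to [s]. /tezevuziuz/ → tezevuzius.

tezevuzius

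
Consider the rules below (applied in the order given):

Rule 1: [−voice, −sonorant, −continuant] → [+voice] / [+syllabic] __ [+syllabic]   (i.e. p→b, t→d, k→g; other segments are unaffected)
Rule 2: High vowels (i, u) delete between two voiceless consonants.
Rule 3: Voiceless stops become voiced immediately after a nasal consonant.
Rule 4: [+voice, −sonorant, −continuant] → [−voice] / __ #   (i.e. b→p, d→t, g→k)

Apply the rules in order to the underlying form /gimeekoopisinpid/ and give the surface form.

gimeegoobisinbit

Rule 1 (intervocalic voicing): /k/ is a voiceless stop between vowels /e/ and /o/, so it voices to [g]. /p/ is a voiceless stop between vowels /o/ and /i/, so it voices to [b]. /gimeekoopisinpid/ → gimeegoobisinpid.
Rule 2 (high vowel syncope): no segment meets the environment; /gimeegoobisinpid/ is unchanged.
Rule 3 (post-nasal voicing): /p/ is a voiceless stop immediately after the nasal /n/, so it voices to [b]. /gimeegoobisinpid/ → gimeegoobisinbid.
Rule 4 (final devoicing): /d/ is a voiced stop in word-final position, so it devoices to [t]. /gimeegoobisinbid/ → gimeegoobisinbit.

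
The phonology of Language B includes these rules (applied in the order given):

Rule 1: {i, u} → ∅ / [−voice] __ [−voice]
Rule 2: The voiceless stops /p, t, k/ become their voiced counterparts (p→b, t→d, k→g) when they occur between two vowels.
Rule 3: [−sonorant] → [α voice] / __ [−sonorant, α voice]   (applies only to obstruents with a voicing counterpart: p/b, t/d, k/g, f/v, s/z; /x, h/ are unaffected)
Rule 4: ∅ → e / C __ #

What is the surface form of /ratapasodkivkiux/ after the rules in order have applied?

radabasotkifkiuxe

Rule 1 (high vowel syncope): no segment meets the environment; /ratapasodkivkiux/ is unchanged.
Rule 2 (intervocalic voicing): /t/ is a voiceless stop between vowels /a/ and /a/, so it voices to [d]. /p/ is a voiceless stop between vowels /a/ and /a/, so it voices to [b]. /ratapasodkivkiux/ → radabasodkivkiux.
Rule 3 (regressive voicing assimilation): /d/ precedes the voiceless obstruent /k/, so it devoices to [t] by assimilation. /v/ precedes the voiceless obstruent /k/, so it devoices to [f] by assimilation. /radabasodkivkiux/ → radabasotkifkiux.
Rule 4 (final e-epenthesis): the form ends in the consonant /x/, so [e] is inserted word-finally. /radabasotkifkiux/ → radabasotkifkiuxe.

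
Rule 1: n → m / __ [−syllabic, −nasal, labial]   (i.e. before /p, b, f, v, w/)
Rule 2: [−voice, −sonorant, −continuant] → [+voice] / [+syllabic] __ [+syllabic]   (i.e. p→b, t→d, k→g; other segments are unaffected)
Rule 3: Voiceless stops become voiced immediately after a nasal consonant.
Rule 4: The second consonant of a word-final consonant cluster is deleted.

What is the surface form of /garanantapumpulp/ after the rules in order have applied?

garanandabumbul

Rule 1 (nasal place assimilation): no segment meets the environment; /garanantapumpulp/ is unchanged.
Rule 2 (intervocalic voicing): /p/ is a voiceless stop between vowels /a/ and /u/, so it voices to [b]. /garanantapumpulp/ → garanantabumpulp.
Rule 3 (post-nasal voicing): /t/ is a voiceless stop immediately after the nasal /n/, so it voices to [d]. /p/ is a voiceless stop immediately after the nasal /m/, so it voices to [b]. /garanantabumpulp/ → garanandabumbulp.
Rule 4 (final cluster simplification): /p/ is the second consonant of a word-final cluster /lp/, so it deletes. /garanandabumbulp/ → garanandabumbul.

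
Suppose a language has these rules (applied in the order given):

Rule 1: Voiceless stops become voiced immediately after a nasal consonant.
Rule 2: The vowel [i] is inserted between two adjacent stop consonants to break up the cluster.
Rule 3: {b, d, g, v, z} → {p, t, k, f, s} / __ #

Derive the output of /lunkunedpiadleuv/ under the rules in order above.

lungunedipiadleuf

Rule 1 (post-nasal voicing): /k/ is a voiceless stop immediately after the nasal /n/, so it voices to [g]. /lunkunedpiadleuv/ → lungunedpiadleuv.
Rule 2 (stop-cluster i-epenthesis): /d/ and /p/ form a stop–stop cluster, so [i] is inserted between them. /lungunedpiadleuv/ → lungunedipiadleuv.
Rule 3 (final devoicing): /v/ is a voiced obstruent in word-final position, so it devoices to [f]. /lungunedipiadleuv/ → lungunedipiadleuf.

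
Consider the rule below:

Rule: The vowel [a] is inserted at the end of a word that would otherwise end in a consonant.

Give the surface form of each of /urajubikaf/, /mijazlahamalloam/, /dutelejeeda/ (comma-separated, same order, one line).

/urajubikaf/: the form ends in the consonant /f/, so [a] is inserted word-finally. → [urajubikafa].
/mijazlahamalloam/: the form ends in the consonant /m/, so [a] is inserted word-finally. → [mijazlahamalloama].
/dutelejeeda/: the rule's environment is not met; surfaces unchanged as [dutelejeeda].

urajubikafa, mijazlahamalloama, dutelejeeda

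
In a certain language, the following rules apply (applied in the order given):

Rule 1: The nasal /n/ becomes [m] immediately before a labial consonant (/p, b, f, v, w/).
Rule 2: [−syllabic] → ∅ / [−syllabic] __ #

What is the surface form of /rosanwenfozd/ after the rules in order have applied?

rosamwemfoz

Rule 1 (nasal place assimilation): /n/ precedes the labial consonant /w/, so it assimilates in place to [m]. /n/ precedes the labial consonant /f/, so it assimilates in place to [m]. /rosanwenfozd/ → rosamwemfozd.
Rule 2 (final cluster simplification): /d/ is the second consonant of a word-final cluster /zd/, so it deletes. /rosamwemfozd/ → rosamwemfoz.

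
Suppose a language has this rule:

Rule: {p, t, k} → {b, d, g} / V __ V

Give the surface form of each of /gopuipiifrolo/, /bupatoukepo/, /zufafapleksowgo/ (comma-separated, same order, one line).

/gopuipiifrolo/: /p/ is a voiceless stop between vowels /o/ and /u/, so it voices to [b]. /p/ is a voiceless stop between vowels /i/ and /i/, so it voices to [b]. → [gobuibiifrolo].
/bupatoukepo/: /p/ is a voiceless stop between vowels /u/ and /a/, so it voices to [b]. /t/ is a voiceless stop between vowels /a/ and /o/, so it voices to [d]. /k/ is a voiceless stop between vowels /u/ and /e/, so it voices to [g]. /p/ is a voiceless stop between vowels /e/ and /o/, so it voices to [b]. → [bubadougebo].
/zufafapleksowgo/: the rule's environment is not met; surfaces unchanged as [zufafapleksowgo].

gobuibiifrolo, bubadougebo, zufafapleksowgo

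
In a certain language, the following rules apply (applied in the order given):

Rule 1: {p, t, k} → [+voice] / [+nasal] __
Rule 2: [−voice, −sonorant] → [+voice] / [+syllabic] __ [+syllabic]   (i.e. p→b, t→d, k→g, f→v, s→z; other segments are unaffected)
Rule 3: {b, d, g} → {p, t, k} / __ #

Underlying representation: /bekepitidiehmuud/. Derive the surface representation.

begebididiehmuut

Rule 1 (post-nasal voicing): no segment meets the environment; /bekepitidiehmuud/ is unchanged.
Rule 2 (intervocalic voicing): /k/ is a voiceless obstruent between vowels /e/ and /e/, so it voices to [g]. /p/ is a voiceless obstruent between vowels /e/ and /i/, so it voices to [b]. /t/ is a voiceless obstruent between vowels /i/ and /i/, so it voices to [d]. /bekepitidiehmuud/ → begebididiehmuud.
Rule 3 (final devoicing): /d/ is a voiced stop in word-final position, so it devoices to [t]. /begebididiehmuud/ → begebididiehmuut.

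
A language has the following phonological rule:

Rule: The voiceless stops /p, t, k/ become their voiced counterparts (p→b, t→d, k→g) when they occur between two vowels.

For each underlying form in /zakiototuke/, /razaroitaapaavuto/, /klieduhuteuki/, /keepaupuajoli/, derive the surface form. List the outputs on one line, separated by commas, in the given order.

zagiododuge, razaroidaabaavudo, klieduhudeugi, keebaubuajoli

/zakiototuke/: /k/ is a voiceless stop between vowels /a/ and /i/, so it voices to [g]. /t/ is a voiceless stop between vowels /o/ and /o/, so it voices to [d]. /t/ is a voiceless stop between vowels /o/ and /u/, so it voices to [d]. /k/ is a voiceless stop between vowels /u/ and /e/, so it voices to [g]. → [zagiododuge].
/razaroitaapaavuto/: /t/ is a voiceless stop between vowels /i/ and /a/, so it voices to [d]. /p/ is a voiceless stop between vowels /a/ and /a/, so it voices to [b]. /t/ is a voiceless stop between vowels /u/ and /o/, so it voices to [d]. → [razaroidaabaavudo].
/klieduhuteuki/: /t/ is a voiceless stop between vowels /u/ and /e/, so it voices to [d]. /k/ is a voiceless stop between vowels /u/ and /i/, so it voices to [g]. → [klieduhudeugi].
/keepaupuajoli/: /p/ is a voiceless stop between vowels /e/ and /a/, so it voices to [b]. /p/ is a voiceless stop between vowels /u/ and /u/, so it voices to [b]. → [keebaubuajoli].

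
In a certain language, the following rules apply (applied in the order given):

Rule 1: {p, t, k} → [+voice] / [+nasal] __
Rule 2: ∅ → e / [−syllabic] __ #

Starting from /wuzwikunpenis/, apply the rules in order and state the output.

wuzwikunbenise

Rule 1 (post-nasal voicing): /p/ is a voiceless stop immediately after the nasal /n/, so it voices to [b]. /wuzwikunpenis/ → wuzwikunbenis.
Rule 2 (final e-epenthesis): the form ends in the consonant /s/, so [e] is inserted word-finally. /wuzwikunbenis/ → wuzwikunbenise.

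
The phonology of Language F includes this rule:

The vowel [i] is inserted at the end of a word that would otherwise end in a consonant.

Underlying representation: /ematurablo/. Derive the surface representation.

No segment of /ematurablo/ meets the structural description of the rule, so the form surfaces unchanged.

ematurablo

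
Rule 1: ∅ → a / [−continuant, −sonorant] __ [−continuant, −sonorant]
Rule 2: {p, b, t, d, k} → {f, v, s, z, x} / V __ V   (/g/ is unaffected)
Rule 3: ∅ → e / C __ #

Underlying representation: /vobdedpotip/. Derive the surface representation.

Rule 1 (stop-cluster a-epenthesis): /b/ and /d/ form a stop–stop cluster, so [a] is inserted between them. /d/ and /p/ form a stop–stop cluster, so [a] is inserted between them. /vobdedpotip/ → vobadedapotip.
Rule 2 (intervocalic spirantization): /b/ is a stop between vowels /o/ and /a/, so it spirantizes to the fricative [v]. /d/ is a stop between vowels /a/ and /e/, so it spirantizes to the fricative [z]. /d/ is a stop between vowels /e/ and /a/, so it spirantizes to the fricative [z]. /p/ is a stop between vowels /a/ and /o/, so it spirantizes to the fricative [f]. /t/ is a stop between vowels /o/ and /i/, so it spirantizes to the fricative [s]. /vobadedapotip/ → vovazezafosip.
Rule 3 (final e-epenthesis): the form ends in the consonant /p/, so [e] is inserted word-finally. /vovazezafosip/ → vovazezafosipe.

vovazezafosipe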